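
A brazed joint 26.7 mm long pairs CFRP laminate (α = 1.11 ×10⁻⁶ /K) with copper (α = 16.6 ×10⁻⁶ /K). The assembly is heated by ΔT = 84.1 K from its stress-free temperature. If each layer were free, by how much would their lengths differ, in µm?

34.8 µm

Δα = |1.11 − 16.6|×10⁻⁶/K = 15.5×10⁻⁶/K.
ΔL_mismatch = Δα·L·ΔT = 15.5×10⁻⁶ × 26.7 mm × 84.1 K = 34.8 µm.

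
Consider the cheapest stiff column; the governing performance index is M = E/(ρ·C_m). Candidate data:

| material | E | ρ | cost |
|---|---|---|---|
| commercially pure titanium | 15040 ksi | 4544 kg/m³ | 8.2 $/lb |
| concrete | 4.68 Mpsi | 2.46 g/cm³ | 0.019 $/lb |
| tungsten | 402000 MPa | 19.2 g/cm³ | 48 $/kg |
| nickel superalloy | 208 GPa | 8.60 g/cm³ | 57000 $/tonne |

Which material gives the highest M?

In SI units:
  commercially pure titanium: E = 103.7 GPa, ρ = 4544 kg/m³, cost = 18.08 $/kg
  concrete: E = 32.27 GPa, ρ = 2460 kg/m³, cost = 0.04189 $/kg
  tungsten: E = 402.0 GPa, ρ = 19200 kg/m³, cost = 48.00 $/kg
  nickel superalloy: E = 208.0 GPa, ρ = 8600 kg/m³, cost = 57.00 $/kg
  concrete: M = 313 MN·m per $
  commercially pure titanium: M = 1.26 MN·m per $
  tungsten: M = 0.436 MN·m per $
  nickel superalloy: M = 0.424 MN·m per $
Concrete ranks first.

concrete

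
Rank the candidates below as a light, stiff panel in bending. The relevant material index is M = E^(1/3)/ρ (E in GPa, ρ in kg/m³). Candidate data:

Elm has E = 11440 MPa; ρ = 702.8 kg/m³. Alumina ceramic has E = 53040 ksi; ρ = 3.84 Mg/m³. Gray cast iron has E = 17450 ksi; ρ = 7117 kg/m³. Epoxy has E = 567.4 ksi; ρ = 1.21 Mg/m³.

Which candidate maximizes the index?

elm

In SI units:
  elm: E = 11.44 GPa, ρ = 702.8 kg/m³
  alumina ceramic: E = 365.7 GPa, ρ = 3840 kg/m³
  gray cast iron: E = 120.3 GPa, ρ = 7117 kg/m³
  epoxy: E = 3.912 GPa, ρ = 1210 kg/m³
  elm: M = 3.21×10⁻³
  alumina ceramic: M = 1.86×10⁻³
  epoxy: M = 1.30×10⁻³
  gray cast iron: M = 0.694×10⁻³
Elm ranks first.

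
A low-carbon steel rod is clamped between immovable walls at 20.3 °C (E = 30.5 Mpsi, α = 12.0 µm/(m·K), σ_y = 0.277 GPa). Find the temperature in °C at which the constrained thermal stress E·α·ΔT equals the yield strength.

130 °C

E = 30.5 Mpsi = 210.3 GPa.
σ_y = 0.277 GPa = 277.0 MPa.
E·α·ΔT = 277.0 MPa ⇒ ΔT = 277.0 / (210.3×10³ × 12.0×10⁻⁶) = 109.8 K.
T = 20.3 + 109.8 = 130.1 °C.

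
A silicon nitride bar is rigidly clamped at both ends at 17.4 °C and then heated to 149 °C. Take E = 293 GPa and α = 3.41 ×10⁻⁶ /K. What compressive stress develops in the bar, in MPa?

ΔT = 131.6 K. Constrained thermal stress σ = E·α·ΔT = 293.0×10³ MPa × 3.41×10⁻⁶ × 131.6 = 131 MPa (compressive).

131 MPa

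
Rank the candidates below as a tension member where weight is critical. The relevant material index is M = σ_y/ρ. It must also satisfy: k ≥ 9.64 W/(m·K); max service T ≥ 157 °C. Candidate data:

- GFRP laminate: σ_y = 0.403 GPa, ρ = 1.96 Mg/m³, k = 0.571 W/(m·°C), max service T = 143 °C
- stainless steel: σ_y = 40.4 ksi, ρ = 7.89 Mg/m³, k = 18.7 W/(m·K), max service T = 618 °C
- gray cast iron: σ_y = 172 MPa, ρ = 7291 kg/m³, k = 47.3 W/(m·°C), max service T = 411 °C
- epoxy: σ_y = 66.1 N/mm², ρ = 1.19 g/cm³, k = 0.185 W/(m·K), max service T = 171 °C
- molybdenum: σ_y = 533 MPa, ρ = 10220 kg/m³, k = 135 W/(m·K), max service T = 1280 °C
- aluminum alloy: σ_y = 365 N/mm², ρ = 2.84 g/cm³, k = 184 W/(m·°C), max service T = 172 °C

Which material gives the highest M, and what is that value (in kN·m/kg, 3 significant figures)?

Screen on constraints: k ≥ 9.64 W/(m·K); max service T ≥ 157 °C. Survivors: stainless steel, gray cast iron, molybdenum, aluminum alloy.
Putting every candidate on a common basis:
  stainless steel: σ_y = 278.5 MPa, ρ = 7890 kg/m³
  gray cast iron: σ_y = 172.0 MPa, ρ = 7291 kg/m³
  molybdenum: σ_y = 533.0 MPa, ρ = 10220 kg/m³
  aluminum alloy: σ_y = 365.0 MPa, ρ = 2840 kg/m³
  aluminum alloy: M = 129 kN·m/kg
  molybdenum: M = 52.2 kN·m/kg
  stainless steel: M = 35.3 kN·m/kg
  gray cast iron: M = 23.6 kN·m/kg
Aluminum alloy has the largest M.

aluminum alloy, M = 129 kN·m/kg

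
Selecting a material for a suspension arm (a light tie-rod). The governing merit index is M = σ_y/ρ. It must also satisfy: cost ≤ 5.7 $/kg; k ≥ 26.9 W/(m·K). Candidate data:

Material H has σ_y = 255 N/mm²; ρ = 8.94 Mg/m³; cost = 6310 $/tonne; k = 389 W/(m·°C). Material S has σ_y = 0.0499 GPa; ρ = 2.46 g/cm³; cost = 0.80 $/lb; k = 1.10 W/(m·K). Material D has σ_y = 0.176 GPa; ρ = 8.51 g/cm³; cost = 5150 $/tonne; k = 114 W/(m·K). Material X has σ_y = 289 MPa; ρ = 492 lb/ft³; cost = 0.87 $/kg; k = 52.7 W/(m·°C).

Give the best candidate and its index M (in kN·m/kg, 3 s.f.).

Screen on constraints: cost ≤ 5.7 $/kg; k ≥ 26.9 W/(m·K). Survivors: material D, material X.
After converting to SI:
  material D: σ_y = 176.0 MPa, ρ = 8510 kg/m³
  material X: σ_y = 289.0 MPa, ρ = 7881 kg/m³
  material X: M = 36.7 kN·m/kg
  material D: M = 20.7 kN·m/kg
Material X ranks first.

material X, M = 36.7 kN·m/kg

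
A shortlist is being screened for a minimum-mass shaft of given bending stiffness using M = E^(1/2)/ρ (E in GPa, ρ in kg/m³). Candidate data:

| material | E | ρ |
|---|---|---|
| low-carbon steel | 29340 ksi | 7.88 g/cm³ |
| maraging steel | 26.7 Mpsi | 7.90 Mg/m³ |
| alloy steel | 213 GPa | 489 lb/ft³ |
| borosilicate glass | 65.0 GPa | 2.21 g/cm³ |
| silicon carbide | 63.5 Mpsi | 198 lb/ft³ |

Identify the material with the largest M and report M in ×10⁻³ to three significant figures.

Putting every candidate on a common basis:
  low-carbon steel: E = 202.3 GPa, ρ = 7880 kg/m³
  maraging steel: E = 184.1 GPa, ρ = 7900 kg/m³
  alloy steel: E = 213.0 GPa, ρ = 7833 kg/m³
  borosilicate glass: E = 65.00 GPa, ρ = 2210 kg/m³
  silicon carbide: E = 437.8 GPa, ρ = 3172 kg/m³
  silicon carbide: M = 6.60×10⁻³
  borosilicate glass: M = 3.65×10⁻³
  alloy steel: M = 1.86×10⁻³
  low-carbon steel: M = 1.80×10⁻³
  maraging steel: M = 1.72×10⁻³
Silicon carbide has the largest M.

silicon carbide, M = 6.60×10⁻³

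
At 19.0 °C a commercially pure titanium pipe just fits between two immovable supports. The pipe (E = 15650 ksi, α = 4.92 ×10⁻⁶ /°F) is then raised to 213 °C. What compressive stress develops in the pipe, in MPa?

185 MPa

E = 15650 ksi = 107.9 GPa.
α = 4.92×10⁻⁶/°F × 9/5 = 8.86×10⁻⁶/K.
ΔT = 194.0 K. Constrained thermal stress σ = E·α·ΔT = 107.9×10³ MPa × 8.86×10⁻⁶ × 194.0 = 185 MPa (compressive).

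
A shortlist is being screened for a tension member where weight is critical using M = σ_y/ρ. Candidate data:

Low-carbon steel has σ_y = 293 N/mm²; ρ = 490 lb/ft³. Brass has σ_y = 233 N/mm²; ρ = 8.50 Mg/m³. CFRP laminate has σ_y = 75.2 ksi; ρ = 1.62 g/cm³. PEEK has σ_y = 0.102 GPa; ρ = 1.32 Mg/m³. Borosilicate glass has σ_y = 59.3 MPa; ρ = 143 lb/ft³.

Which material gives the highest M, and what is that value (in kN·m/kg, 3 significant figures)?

In SI units:
  low-carbon steel: σ_y = 293.0 MPa, ρ = 7849 kg/m³
  brass: σ_y = 233.0 MPa, ρ = 8500 kg/m³
  CFRP laminate: σ_y = 518.5 MPa, ρ = 1620 kg/m³
  PEEK: σ_y = 102.0 MPa, ρ = 1320 kg/m³
  borosilicate glass: σ_y = 59.30 MPa, ρ = 2291 kg/m³
  CFRP laminate: M = 320 kN·m/kg
  PEEK: M = 77.3 kN·m/kg
  low-carbon steel: M = 37.3 kN·m/kg
  brass: M = 27.4 kN·m/kg
  borosilicate glass: M = 25.9 kN·m/kg
The maximum is for CFRP laminate.

CFRP laminate, M = 320 kN·m/kg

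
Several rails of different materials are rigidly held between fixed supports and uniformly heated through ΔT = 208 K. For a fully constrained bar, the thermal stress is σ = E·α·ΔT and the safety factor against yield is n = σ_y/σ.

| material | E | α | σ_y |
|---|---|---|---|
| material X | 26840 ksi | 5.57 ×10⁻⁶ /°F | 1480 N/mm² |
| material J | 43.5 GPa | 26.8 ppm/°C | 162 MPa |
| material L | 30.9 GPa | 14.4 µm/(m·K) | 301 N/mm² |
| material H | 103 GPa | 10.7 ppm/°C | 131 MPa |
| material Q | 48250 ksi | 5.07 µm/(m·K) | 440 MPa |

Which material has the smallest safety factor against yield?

material H

In consistent units (E in GPa, α in ×10⁻⁶/K, σ_y in MPa):
  material X: E = 185.1, α = 10.0, σ_y = 1480 → σ = 386 MPa, n = 3.84
  material J: E = 43.50, α = 26.8, σ_y = 162.0 → σ = 242 MPa, n = 0.668
  material L: E = 30.90, α = 14.4, σ_y = 301.0 → σ = 92.6 MPa, n = 3.25
  material H: E = 103.0, α = 10.7, σ_y = 131.0 → σ = 229 MPa, n = 0.571
  material Q: E = 332.7, α = 5.07, σ_y = 440.0 → σ = 351 MPa, n = 1.25
The minimum is material H at n = 0.571.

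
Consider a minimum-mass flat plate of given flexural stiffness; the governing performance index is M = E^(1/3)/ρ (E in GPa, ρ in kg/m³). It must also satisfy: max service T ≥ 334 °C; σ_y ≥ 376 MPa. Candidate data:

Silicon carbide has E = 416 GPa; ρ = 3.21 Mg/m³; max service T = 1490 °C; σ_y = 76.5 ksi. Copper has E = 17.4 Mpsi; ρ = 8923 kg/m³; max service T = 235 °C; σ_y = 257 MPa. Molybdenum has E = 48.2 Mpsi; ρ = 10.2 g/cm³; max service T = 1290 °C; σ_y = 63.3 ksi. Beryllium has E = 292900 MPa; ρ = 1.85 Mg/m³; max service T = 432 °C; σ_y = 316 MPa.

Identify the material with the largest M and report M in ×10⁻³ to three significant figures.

Screen on constraints: max service T ≥ 334 °C; σ_y ≥ 376 MPa. Survivors: silicon carbide, molybdenum.
Convert each candidate to consistent units, then evaluate M:
  silicon carbide: E = 416.0 GPa, ρ = 3210 kg/m³
  molybdenum: E = 332.3 GPa, ρ = 10200 kg/m³
  silicon carbide: M = 2.33×10⁻³
  molybdenum: M = 0.679×10⁻³
The maximum is for silicon carbide.

silicon carbide, M = 2.33×10⁻³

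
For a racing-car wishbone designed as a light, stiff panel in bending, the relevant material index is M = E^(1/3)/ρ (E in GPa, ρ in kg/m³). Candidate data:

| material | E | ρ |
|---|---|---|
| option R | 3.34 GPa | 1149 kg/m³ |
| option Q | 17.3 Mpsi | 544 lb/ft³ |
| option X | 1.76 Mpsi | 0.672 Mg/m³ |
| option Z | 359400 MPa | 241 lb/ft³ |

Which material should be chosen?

option X

After converting to SI:
  option R: E = 3.340 GPa, ρ = 1149 kg/m³
  option Q: E = 119.3 GPa, ρ = 8714 kg/m³
  option X: E = 12.13 GPa, ρ = 672.0 kg/m³
  option Z: E = 359.4 GPa, ρ = 3860 kg/m³
  option X: M = 3.42×10⁻³
  option Z: M = 1.84×10⁻³
  option R: M = 1.30×10⁻³
  option Q: M = 0.565×10⁻³
Option X ranks first.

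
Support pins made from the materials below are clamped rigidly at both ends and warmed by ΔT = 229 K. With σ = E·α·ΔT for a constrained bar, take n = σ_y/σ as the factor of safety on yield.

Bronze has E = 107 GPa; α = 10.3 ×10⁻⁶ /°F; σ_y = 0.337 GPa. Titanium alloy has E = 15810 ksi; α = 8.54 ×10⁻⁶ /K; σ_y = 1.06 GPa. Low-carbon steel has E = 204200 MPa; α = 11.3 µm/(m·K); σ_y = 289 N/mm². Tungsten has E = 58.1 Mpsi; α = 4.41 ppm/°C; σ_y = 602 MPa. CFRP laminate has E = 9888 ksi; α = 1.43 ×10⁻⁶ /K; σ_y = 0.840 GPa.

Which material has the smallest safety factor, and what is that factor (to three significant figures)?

Per material, after unit conversion:
  bronze: E = 107.0, α = 18.5, σ_y = 337.0 → σ = 454 MPa, n = 0.742
  titanium alloy: E = 109.0, α = 8.54, σ_y = 1060 → σ = 213 MPa, n = 4.97
  low-carbon steel: E = 204.2, α = 11.3, σ_y = 289.0 → σ = 528 MPa, n = 0.547
  tungsten: E = 400.6, α = 4.41, σ_y = 602.0 → σ = 405 MPa, n = 1.49
  CFRP laminate: E = 68.18, α = 1.43, σ_y = 840.0 → σ = 22.3 MPa, n = 37.6
Smallest n: low-carbon steel with n = 0.547.

low-carbon steel, n = 0.547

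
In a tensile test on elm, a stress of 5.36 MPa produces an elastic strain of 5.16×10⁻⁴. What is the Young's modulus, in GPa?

E = σ/ε = 5.36 MPa / 5.16×10⁻⁴ = 10390 MPa = 10.4 GPa.

10.4 GPa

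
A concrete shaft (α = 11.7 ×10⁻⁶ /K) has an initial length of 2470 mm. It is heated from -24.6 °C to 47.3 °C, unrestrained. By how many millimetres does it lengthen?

ΔT = 47.3 − (-24.6) = 71.90 K.
ΔL = α·L₀·ΔT = 11.7×10⁻⁶ × 2470 mm × 71.90 K = 2.08 mm.

2.08 mm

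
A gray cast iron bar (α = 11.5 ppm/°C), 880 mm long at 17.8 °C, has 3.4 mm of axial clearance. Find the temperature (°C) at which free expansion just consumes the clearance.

354 °C

α·L₀·ΔT = 3.4 mm ⇒ ΔT = 3.4 / (11.5×10⁻⁶ × 880.0) = 336.0 K.
T = 17.8 + 336.0 = 353.8 °C.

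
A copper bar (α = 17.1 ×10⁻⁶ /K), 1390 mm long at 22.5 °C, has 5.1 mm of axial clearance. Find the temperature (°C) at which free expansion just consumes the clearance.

α·L₀·ΔT = 5.1 mm ⇒ ΔT = 5.1 / (17.1×10⁻⁶ × 1390.0) = 214.6 K.
T = 22.5 + 214.6 = 237.1 °C.

237 °C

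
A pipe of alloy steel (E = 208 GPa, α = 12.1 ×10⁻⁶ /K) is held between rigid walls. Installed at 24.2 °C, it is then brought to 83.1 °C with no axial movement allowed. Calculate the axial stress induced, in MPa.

ΔT = 58.90 K. Constrained thermal stress σ = E·α·ΔT = 208.0×10³ MPa × 12.1×10⁻⁶ × 58.90 = 148 MPa (compressive).

148 MPa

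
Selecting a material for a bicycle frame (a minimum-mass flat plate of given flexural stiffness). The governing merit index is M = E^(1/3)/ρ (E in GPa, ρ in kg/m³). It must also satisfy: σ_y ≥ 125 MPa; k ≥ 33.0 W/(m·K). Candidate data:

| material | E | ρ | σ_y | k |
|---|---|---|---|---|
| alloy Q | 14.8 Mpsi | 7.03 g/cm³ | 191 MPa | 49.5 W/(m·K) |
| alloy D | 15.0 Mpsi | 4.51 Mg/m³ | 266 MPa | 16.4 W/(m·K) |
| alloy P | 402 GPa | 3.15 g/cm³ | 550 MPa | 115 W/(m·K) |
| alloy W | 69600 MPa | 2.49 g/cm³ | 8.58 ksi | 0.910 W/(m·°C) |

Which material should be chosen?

Screen on constraints: σ_y ≥ 125 MPa; k ≥ 33.0 W/(m·K). Survivors: alloy Q, alloy P.
Putting every candidate on a common basis:
  alloy Q: E = 102.0 GPa, ρ = 7030 kg/m³
  alloy P: E = 402.0 GPa, ρ = 3150 kg/m³
  alloy P: M = 2.34×10⁻³
  alloy Q: M = 0.665×10⁻³
Highest index: alloy P.

alloy P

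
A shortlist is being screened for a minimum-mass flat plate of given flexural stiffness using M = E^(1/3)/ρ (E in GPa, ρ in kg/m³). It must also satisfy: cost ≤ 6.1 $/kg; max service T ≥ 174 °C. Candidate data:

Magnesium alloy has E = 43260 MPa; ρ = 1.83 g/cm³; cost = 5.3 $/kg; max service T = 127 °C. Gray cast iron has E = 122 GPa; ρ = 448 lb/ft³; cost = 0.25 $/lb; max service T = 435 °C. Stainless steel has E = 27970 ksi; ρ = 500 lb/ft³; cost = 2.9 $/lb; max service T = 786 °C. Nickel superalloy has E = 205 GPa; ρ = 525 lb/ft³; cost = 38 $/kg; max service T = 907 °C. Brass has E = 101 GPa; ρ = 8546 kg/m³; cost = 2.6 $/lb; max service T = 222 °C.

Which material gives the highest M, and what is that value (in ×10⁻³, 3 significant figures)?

gray cast iron, M = 0.691×10⁻³

Screen on constraints: cost ≤ 6.1 $/kg; max service T ≥ 174 °C. Survivors: gray cast iron, brass.
Putting every candidate on a common basis:
  gray cast iron: E = 122.0 GPa, ρ = 7176 kg/m³
  brass: E = 101.0 GPa, ρ = 8546 kg/m³
  gray cast iron: M = 0.691×10⁻³
  brass: M = 0.545×10⁻³
The maximum is for gray cast iron.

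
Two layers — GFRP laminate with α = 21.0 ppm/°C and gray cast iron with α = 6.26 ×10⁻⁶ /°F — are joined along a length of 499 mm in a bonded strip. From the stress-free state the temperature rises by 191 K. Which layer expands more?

gray cast iron: α = 6.26×10⁻⁶/°F × 9/5 = 11.3×10⁻⁶/K.
α(GFRP laminate) = 21.0×10⁻⁶/K vs α(gray cast iron) = 11.3×10⁻⁶/K.
Higher α expands more for the same ΔT: GFRP laminate.

GFRP laminate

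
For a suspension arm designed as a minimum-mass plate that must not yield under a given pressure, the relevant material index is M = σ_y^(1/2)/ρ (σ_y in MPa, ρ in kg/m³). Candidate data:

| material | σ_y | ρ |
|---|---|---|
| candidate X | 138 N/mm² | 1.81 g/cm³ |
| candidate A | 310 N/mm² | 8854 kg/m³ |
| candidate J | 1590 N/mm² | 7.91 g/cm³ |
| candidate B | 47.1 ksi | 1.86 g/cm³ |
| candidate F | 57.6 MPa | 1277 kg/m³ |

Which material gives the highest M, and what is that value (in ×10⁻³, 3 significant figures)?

Normalizing units and computing the index:
  candidate X: σ_y = 138.0 MPa, ρ = 1810 kg/m³
  candidate A: σ_y = 310.0 MPa, ρ = 8854 kg/m³
  candidate J: σ_y = 1590 MPa, ρ = 7910 kg/m³
  candidate B: σ_y = 324.7 MPa, ρ = 1860 kg/m³
  candidate F: σ_y = 57.60 MPa, ρ = 1277 kg/m³
  candidate B: M = 9.69×10⁻³
  candidate X: M = 6.49×10⁻³
  candidate F: M = 5.94×10⁻³
  candidate J: M = 5.04×10⁻³
  candidate A: M = 1.99×10⁻³
The maximum is for candidate B.

candidate B, M = 9.69×10⁻³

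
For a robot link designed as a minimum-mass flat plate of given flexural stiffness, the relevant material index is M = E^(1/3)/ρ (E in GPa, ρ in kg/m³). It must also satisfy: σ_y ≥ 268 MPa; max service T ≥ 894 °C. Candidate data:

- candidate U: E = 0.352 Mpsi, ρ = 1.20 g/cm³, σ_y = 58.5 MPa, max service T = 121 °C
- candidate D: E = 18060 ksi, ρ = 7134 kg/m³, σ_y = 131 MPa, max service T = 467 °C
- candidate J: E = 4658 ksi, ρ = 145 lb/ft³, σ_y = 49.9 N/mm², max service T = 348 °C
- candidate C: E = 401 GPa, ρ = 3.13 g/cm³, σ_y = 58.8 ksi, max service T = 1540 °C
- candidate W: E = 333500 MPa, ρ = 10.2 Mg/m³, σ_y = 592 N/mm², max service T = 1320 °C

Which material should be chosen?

candidate C

Screen on constraints: σ_y ≥ 268 MPa; max service T ≥ 894 °C. Survivors: candidate C, candidate W.
Putting every candidate on a common basis:
  candidate C: E = 401.0 GPa, ρ = 3130 kg/m³
  candidate W: E = 333.5 GPa, ρ = 10200 kg/m³
  candidate C: M = 2.36×10⁻³
  candidate W: M = 0.680×10⁻³
The maximum is for candidate C.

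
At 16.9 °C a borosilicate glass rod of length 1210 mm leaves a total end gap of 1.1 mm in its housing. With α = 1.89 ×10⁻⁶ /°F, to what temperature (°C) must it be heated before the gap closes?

284 °C

α = 1.89×10⁻⁶/°F × 9/5 = 3.40×10⁻⁶/K.
α·L₀·ΔT = 1.1 mm ⇒ ΔT = 1.1 / (3.40×10⁻⁶ × 1210.0) = 267.2 K.
T = 16.9 + 267.2 = 284.1 °C.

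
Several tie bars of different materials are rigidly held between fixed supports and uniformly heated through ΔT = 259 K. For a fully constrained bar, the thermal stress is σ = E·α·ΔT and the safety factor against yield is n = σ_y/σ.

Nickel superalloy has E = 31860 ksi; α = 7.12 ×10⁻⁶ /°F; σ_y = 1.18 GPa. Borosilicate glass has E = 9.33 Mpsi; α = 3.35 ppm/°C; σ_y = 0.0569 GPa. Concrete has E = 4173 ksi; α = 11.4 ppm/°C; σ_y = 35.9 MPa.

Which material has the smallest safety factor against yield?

Per material, after unit conversion:
  nickel superalloy: E = 219.7, α = 12.8, σ_y = 1180 → σ = 729 MPa, n = 1.62
  borosilicate glass: E = 64.33, α = 3.35, σ_y = 56.90 → σ = 55.8 MPa, n = 1.02
  concrete: E = 28.77, α = 11.4, σ_y = 35.90 → σ = 85.0 MPa, n = 0.423
Smallest n: concrete with n = 0.423.

concrete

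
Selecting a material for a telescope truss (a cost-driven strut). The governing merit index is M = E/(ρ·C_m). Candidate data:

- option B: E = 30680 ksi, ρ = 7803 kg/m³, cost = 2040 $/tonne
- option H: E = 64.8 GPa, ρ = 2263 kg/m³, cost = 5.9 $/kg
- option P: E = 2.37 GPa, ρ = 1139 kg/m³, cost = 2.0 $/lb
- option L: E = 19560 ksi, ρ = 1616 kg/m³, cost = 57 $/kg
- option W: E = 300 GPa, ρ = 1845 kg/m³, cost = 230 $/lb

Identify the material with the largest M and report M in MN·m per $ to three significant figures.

In SI units:
  option B: E = 211.5 GPa, ρ = 7803 kg/m³, cost = 2.040 $/kg
  option H: E = 64.80 GPa, ρ = 2263 kg/m³, cost = 5.900 $/kg
  option P: E = 2.370 GPa, ρ = 1139 kg/m³, cost = 4.409 $/kg
  option L: E = 134.9 GPa, ρ = 1616 kg/m³, cost = 57.00 $/kg
  option W: E = 300.0 GPa, ρ = 1845 kg/m³, cost = 507.1 $/kg
  option B: M = 13.3 MN·m per $
  option H: M = 4.85 MN·m per $
  option L: M = 1.46 MN·m per $
  option P: M = 0.472 MN·m per $
  option W: M = 0.321 MN·m per $
Option B ranks first.

option B, M = 13.3 MN·m per $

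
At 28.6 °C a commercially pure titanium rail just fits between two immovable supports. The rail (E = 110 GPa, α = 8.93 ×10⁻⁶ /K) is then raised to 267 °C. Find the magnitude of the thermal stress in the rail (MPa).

234 MPa

ΔT = 238.4 K. Constrained thermal stress σ = E·α·ΔT = 110.0×10³ MPa × 8.93×10⁻⁶ × 238.4 = 234 MPa (compressive).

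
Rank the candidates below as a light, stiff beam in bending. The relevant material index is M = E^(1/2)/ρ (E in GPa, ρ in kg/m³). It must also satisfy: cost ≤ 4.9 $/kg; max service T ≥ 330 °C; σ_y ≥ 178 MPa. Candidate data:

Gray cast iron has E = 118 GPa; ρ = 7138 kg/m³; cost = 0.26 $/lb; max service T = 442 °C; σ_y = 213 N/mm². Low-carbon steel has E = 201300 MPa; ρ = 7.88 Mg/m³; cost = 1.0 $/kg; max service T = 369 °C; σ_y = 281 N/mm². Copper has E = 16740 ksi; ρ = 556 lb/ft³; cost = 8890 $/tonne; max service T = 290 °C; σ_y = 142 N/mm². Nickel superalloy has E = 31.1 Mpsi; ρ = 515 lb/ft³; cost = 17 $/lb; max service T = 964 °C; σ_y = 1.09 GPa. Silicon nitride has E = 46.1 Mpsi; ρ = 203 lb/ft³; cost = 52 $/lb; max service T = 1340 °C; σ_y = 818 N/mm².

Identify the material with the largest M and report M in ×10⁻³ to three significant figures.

Screen on constraints: cost ≤ 4.9 $/kg; max service T ≥ 330 °C; σ_y ≥ 178 MPa. Survivors: gray cast iron, low-carbon steel.
Putting every candidate on a common basis:
  gray cast iron: E = 118.0 GPa, ρ = 7138 kg/m³
  low-carbon steel: E = 201.3 GPa, ρ = 7880 kg/m³
  low-carbon steel: M = 1.80×10⁻³
  gray cast iron: M = 1.52×10⁻³
The maximum is for low-carbon steel.

low-carbon steel, M = 1.80×10⁻³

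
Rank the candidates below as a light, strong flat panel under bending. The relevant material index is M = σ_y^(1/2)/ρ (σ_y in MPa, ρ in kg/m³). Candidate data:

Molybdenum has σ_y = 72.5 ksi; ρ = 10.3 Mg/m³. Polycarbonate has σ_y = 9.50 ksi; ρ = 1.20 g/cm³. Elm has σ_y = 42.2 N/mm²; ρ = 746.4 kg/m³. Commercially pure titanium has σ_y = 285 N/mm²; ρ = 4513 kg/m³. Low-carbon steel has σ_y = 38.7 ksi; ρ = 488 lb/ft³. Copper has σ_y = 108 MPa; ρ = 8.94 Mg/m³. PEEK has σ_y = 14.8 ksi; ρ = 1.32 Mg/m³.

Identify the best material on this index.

Convert each candidate to consistent units, then evaluate M:
  molybdenum: σ_y = 499.9 MPa, ρ = 10300 kg/m³
  polycarbonate: σ_y = 65.50 MPa, ρ = 1200 kg/m³
  elm: σ_y = 42.20 MPa, ρ = 746.4 kg/m³
  commercially pure titanium: σ_y = 285.0 MPa, ρ = 4513 kg/m³
  low-carbon steel: σ_y = 266.8 MPa, ρ = 7817 kg/m³
  copper: σ_y = 108.0 MPa, ρ = 8940 kg/m³
  PEEK: σ_y = 102.0 MPa, ρ = 1320 kg/m³
  elm: M = 8.70×10⁻³
  PEEK: M = 7.65×10⁻³
  polycarbonate: M = 6.74×10⁻³
  commercially pure titanium: M = 3.74×10⁻³
  molybdenum: M = 2.17×10⁻³
  low-carbon steel: M = 2.09×10⁻³
  copper: M = 1.16×10⁻³
Elm has the largest M.

elm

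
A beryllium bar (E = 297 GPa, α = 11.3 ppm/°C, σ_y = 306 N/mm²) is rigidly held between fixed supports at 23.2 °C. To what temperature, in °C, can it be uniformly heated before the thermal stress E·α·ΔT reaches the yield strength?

114 °C

σ_y = 306 N/mm² = 306.0 MPa.
E·α·ΔT = 306.0 MPa ⇒ ΔT = 306.0 / (297.0×10³ × 11.3×10⁻⁶) = 91.18 K.
T = 23.2 + 91.18 = 114.4 °C.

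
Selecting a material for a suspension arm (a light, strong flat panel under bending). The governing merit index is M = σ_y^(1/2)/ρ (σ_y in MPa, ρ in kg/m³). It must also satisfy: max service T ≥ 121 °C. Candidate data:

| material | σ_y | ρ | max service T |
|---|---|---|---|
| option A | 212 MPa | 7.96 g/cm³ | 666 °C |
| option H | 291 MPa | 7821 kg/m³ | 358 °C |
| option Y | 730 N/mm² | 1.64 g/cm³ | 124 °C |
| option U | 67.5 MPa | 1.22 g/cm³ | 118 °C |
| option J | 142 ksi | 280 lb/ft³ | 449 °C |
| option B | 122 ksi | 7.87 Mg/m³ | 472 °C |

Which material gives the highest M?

option Y

Screen on constraints: max service T ≥ 121 °C. Survivors: option A, option H, option Y, option J, option B.
After converting to SI:
  option A: σ_y = 212.0 MPa, ρ = 7960 kg/m³
  option H: σ_y = 291.0 MPa, ρ = 7821 kg/m³
  option Y: σ_y = 730.0 MPa, ρ = 1640 kg/m³
  option J: σ_y = 979.1 MPa, ρ = 4485 kg/m³
  option B: σ_y = 841.2 MPa, ρ = 7870 kg/m³
  option Y: M = 16.5×10⁻³
  option J: M = 6.98×10⁻³
  option B: M = 3.69×10⁻³
  option H: M = 2.18×10⁻³
  option A: M = 1.83×10⁻³
Highest index: option Y.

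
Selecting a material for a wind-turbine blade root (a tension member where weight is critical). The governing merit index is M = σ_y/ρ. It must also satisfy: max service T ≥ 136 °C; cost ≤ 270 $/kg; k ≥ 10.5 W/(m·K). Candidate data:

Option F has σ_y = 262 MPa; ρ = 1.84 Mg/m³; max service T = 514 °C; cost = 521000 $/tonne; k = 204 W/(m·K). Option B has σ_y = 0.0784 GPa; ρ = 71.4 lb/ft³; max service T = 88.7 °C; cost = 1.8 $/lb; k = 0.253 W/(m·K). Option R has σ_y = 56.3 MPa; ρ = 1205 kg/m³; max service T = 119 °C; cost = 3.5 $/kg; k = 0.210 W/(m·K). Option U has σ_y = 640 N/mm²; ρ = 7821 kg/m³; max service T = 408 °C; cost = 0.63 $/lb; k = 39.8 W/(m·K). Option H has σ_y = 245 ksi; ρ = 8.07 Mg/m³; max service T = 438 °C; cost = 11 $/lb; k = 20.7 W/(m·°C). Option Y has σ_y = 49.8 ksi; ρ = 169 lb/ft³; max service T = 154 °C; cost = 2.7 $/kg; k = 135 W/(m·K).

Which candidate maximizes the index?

Screen on constraints: max service T ≥ 136 °C; cost ≤ 270 $/kg; k ≥ 10.5 W/(m·K). Survivors: option U, option H, option Y.
Normalizing units and computing the index:
  option U: σ_y = 640.0 MPa, ρ = 7821 kg/m³
  option H: σ_y = 1689 MPa, ρ = 8070 kg/m³
  option Y: σ_y = 343.4 MPa, ρ = 2707 kg/m³
  option H: M = 209 kN·m/kg
  option Y: M = 127 kN·m/kg
  option U: M = 81.8 kN·m/kg
Option H has the largest M.

option H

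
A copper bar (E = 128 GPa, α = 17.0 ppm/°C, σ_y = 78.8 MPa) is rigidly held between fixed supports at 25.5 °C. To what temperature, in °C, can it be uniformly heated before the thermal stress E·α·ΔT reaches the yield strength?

61.7 °C

E·α·ΔT = 78.80 MPa ⇒ ΔT = 78.80 / (128.0×10³ × 17.0×10⁻⁶) = 36.21 K.
T = 25.5 + 36.21 = 61.71 °C.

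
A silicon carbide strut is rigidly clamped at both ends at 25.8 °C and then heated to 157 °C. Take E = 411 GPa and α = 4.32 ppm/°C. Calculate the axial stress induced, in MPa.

ΔT = 131.2 K. Constrained thermal stress σ = E·α·ΔT = 411.0×10³ MPa × 4.32×10⁻⁶ × 131.2 = 233 MPa (compressive).

233 MPa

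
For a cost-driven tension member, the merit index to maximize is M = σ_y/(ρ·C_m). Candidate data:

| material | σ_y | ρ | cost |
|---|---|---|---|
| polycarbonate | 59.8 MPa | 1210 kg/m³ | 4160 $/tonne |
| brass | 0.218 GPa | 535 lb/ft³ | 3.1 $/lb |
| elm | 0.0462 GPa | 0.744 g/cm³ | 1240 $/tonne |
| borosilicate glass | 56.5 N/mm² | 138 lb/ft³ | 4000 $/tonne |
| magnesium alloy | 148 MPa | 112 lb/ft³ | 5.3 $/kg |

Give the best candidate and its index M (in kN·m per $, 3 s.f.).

elm, M = 50.1 kN·m per $

Putting every candidate on a common basis:
  polycarbonate: σ_y = 59.80 MPa, ρ = 1210 kg/m³, cost = 4.160 $/kg
  brass: σ_y = 218.0 MPa, ρ = 8570 kg/m³, cost = 6.834 $/kg
  elm: σ_y = 46.20 MPa, ρ = 744.0 kg/m³, cost = 1.240 $/kg
  borosilicate glass: σ_y = 56.50 MPa, ρ = 2211 kg/m³, cost = 4.000 $/kg
  magnesium alloy: σ_y = 148.0 MPa, ρ = 1794 kg/m³, cost = 5.300 $/kg
  elm: M = 50.1 kN·m per $
  magnesium alloy: M = 15.6 kN·m per $
  polycarbonate: M = 11.9 kN·m per $
  borosilicate glass: M = 6.39 kN·m per $
  brass: M = 3.72 kN·m per $
Highest index: elm.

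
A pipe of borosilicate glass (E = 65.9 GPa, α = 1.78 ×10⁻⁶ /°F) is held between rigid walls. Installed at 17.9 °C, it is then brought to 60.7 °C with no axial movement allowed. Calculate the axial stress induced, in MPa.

α = 1.78×10⁻⁶/°F × 9/5 = 3.20×10⁻⁶/K.
ΔT = 42.80 K. Constrained thermal stress σ = E·α·ΔT = 65.90×10³ MPa × 3.20×10⁻⁶ × 42.80 = 9.04 MPa (compressive).

9.04 MPa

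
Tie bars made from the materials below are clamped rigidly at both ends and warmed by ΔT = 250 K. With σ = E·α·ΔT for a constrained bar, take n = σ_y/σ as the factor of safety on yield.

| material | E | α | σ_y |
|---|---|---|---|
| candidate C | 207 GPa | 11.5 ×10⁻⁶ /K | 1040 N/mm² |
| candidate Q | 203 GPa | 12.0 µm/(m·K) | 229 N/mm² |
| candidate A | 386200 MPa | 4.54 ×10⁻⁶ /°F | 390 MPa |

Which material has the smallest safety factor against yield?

candidate Q

In consistent units (E in GPa, α in ×10⁻⁶/K, σ_y in MPa):
  candidate C: E = 207.0, α = 11.5, σ_y = 1040 → σ = 595 MPa, n = 1.75
  candidate Q: E = 203.0, α = 12.0, σ_y = 229.0 → σ = 609 MPa, n = 0.376
  candidate A: E = 386.2, α = 8.17, σ_y = 390.0 → σ = 789 MPa, n = 0.494
The minimum is candidate Q at n = 0.376.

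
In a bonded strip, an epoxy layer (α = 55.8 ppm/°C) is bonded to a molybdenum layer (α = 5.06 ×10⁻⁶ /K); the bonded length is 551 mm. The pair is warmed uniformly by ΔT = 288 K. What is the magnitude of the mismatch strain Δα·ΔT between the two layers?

Δα = |55.8 − 5.06|×10⁻⁶/K = 50.7×10⁻⁶/K.
Mismatch strain = Δα·ΔT = 50.7×10⁻⁶ × 288.0 = 0.0146.

0.0146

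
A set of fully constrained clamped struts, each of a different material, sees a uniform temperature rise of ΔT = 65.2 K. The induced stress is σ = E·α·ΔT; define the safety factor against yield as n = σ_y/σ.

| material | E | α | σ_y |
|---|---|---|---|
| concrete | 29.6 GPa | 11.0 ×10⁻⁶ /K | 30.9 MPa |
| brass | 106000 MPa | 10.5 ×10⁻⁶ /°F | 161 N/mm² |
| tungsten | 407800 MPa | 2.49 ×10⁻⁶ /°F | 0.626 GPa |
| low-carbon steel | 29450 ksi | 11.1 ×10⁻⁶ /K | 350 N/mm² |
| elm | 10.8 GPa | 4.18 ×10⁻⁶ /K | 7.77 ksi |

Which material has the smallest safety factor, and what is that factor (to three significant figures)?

In consistent units (E in GPa, α in ×10⁻⁶/K, σ_y in MPa):
  concrete: E = 29.60, α = 11.0, σ_y = 30.90 → σ = 21.2 MPa, n = 1.46
  brass: E = 106.0, α = 18.9, σ_y = 161.0 → σ = 131 MPa, n = 1.23
  tungsten: E = 407.8, α = 4.48, σ_y = 626.0 → σ = 119 MPa, n = 5.25
  low-carbon steel: E = 203.1, α = 11.1, σ_y = 350.0 → σ = 147 MPa, n = 2.38
  elm: E = 10.80, α = 4.18, σ_y = 53.57 → σ = 2.94 MPa, n = 18.2
Brass has the lowest safety factor, n = 1.23.

brass, n = 1.23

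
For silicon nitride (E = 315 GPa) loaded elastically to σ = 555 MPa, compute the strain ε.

ε = σ/E = 555 / 315000 = 1.76×10⁻³.

1.76×10⁻³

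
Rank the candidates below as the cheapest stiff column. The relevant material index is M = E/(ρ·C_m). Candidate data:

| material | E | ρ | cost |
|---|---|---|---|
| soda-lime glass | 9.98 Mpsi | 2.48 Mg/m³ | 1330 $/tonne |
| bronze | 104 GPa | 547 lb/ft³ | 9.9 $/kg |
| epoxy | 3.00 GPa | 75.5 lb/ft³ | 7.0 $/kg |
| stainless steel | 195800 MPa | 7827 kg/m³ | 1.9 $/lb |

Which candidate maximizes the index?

soda-lime glass

After converting to SI:
  soda-lime glass: E = 68.81 GPa, ρ = 2480 kg/m³, cost = 1.330 $/kg
  bronze: E = 104.0 GPa, ρ = 8762 kg/m³, cost = 9.900 $/kg
  epoxy: E = 3.000 GPa, ρ = 1209 kg/m³, cost = 7.000 $/kg
  stainless steel: E = 195.8 GPa, ρ = 7827 kg/m³, cost = 4.189 $/kg
  soda-lime glass: M = 20.9 MN·m per $
  stainless steel: M = 5.97 MN·m per $
  bronze: M = 1.20 MN·m per $
  epoxy: M = 0.354 MN·m per $
Highest index: soda-lime glass.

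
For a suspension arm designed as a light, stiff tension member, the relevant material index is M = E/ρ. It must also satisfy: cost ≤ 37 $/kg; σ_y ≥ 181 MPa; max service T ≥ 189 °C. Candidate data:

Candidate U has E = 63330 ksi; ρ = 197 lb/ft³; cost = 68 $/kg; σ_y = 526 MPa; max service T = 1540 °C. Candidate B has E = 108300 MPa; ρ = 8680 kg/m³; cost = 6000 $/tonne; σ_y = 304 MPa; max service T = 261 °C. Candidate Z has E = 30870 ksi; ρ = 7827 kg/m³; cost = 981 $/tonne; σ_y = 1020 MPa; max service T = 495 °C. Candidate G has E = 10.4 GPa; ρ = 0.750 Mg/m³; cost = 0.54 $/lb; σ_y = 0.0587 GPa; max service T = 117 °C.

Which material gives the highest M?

candidate Z

Screen on constraints: cost ≤ 37 $/kg; σ_y ≥ 181 MPa; max service T ≥ 189 °C. Survivors: candidate B, candidate Z.
Convert each candidate to consistent units, then evaluate M:
  candidate B: E = 108.3 GPa, ρ = 8680 kg/m³
  candidate Z: E = 212.8 GPa, ρ = 7827 kg/m³
  candidate Z: M = 27.2 MN·m/kg
  candidate B: M = 12.5 MN·m/kg
The maximum is for candidate Z.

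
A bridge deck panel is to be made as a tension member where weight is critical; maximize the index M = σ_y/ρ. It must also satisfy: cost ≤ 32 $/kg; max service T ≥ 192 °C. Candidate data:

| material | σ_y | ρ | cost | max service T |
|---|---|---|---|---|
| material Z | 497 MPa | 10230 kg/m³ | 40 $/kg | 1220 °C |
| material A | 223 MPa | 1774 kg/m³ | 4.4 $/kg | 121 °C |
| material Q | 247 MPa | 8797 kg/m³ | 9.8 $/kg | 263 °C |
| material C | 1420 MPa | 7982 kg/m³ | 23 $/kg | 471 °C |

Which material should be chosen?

Screen on constraints: cost ≤ 32 $/kg; max service T ≥ 192 °C. Survivors: material Q, material C.
Computing M directly (units already consistent):
  material C: M = 178 kN·m/kg
  material Q: M = 28.1 kN·m/kg
The maximum is for material C.

material C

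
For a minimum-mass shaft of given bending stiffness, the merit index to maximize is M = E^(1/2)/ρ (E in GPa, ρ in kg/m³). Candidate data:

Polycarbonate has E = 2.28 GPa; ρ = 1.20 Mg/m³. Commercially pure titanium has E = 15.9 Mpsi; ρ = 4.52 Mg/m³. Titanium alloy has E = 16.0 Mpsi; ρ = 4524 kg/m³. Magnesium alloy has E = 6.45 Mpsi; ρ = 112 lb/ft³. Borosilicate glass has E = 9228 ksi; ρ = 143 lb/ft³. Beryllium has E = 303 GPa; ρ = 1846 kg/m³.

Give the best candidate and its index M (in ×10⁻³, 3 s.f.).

After converting to SI:
  polycarbonate: E = 2.280 GPa, ρ = 1200 kg/m³
  commercially pure titanium: E = 109.6 GPa, ρ = 4520 kg/m³
  titanium alloy: E = 110.3 GPa, ρ = 4524 kg/m³
  magnesium alloy: E = 44.47 GPa, ρ = 1794 kg/m³
  borosilicate glass: E = 63.62 GPa, ρ = 2291 kg/m³
  beryllium: E = 303.0 GPa, ρ = 1846 kg/m³
  beryllium: M = 9.43×10⁻³
  magnesium alloy: M = 3.72×10⁻³
  borosilicate glass: M = 3.48×10⁻³
  titanium alloy: M = 2.32×10⁻³
  commercially pure titanium: M = 2.32×10⁻³
  polycarbonate: M = 1.26×10⁻³
The maximum is for beryllium.

beryllium, M = 9.43×10⁻³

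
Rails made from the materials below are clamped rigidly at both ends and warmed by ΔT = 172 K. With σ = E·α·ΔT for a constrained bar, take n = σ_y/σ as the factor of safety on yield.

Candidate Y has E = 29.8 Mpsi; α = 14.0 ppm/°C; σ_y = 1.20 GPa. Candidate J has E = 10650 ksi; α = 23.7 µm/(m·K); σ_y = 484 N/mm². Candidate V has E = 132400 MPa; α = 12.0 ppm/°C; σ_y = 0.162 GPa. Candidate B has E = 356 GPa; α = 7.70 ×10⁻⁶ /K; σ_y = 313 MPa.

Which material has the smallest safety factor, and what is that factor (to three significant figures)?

Converting E to GPa, α to ×10⁻⁶/K, σ_y to MPa, then σ and n for each:
  candidate Y: E = 205.5, α = 14.0, σ_y = 1200 → σ = 495 MPa, n = 2.43
  candidate J: E = 73.43, α = 23.7, σ_y = 484.0 → σ = 299 MPa, n = 1.62
  candidate V: E = 132.4, α = 12.0, σ_y = 162.0 → σ = 273 MPa, n = 0.593
  candidate B: E = 356.0, α = 7.70, σ_y = 313.0 → σ = 471 MPa, n = 0.664
Candidate V has the lowest safety factor, n = 0.593.

candidate V, n = 0.593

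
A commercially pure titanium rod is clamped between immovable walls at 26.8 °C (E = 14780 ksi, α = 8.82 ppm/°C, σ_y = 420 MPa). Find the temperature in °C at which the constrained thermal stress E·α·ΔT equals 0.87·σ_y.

433 °C

E = 14780 ksi = 101.9 GPa.
E·α·ΔT = 365.4 MPa ⇒ ΔT = 365.4 / (101.9×10³ × 8.82×10⁻⁶) = 406.5 K.
T = 26.8 + 406.5 = 433.3 °C.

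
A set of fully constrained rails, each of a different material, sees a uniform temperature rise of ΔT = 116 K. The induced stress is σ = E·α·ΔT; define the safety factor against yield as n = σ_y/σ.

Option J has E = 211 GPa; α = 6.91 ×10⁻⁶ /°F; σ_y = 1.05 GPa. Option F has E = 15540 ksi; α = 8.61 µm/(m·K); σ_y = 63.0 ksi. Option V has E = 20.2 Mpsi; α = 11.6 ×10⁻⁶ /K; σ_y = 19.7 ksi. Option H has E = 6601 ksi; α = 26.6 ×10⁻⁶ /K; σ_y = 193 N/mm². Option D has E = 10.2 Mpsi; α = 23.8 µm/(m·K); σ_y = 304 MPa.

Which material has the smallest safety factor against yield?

Converting E to GPa, α to ×10⁻⁶/K, σ_y to MPa, then σ and n for each:
  option J: E = 211.0, α = 12.4, σ_y = 1050 → σ = 304 MPa, n = 3.45
  option F: E = 107.1, α = 8.61, σ_y = 434.4 → σ = 107 MPa, n = 4.06
  option V: E = 139.3, α = 11.6, σ_y = 135.8 → σ = 187 MPa, n = 0.725
  option H: E = 45.51, α = 26.6, σ_y = 193.0 → σ = 140 MPa, n = 1.37
  option D: E = 70.33, α = 23.8, σ_y = 304.0 → σ = 194 MPa, n = 1.57
Smallest n: option V with n = 0.725.

option V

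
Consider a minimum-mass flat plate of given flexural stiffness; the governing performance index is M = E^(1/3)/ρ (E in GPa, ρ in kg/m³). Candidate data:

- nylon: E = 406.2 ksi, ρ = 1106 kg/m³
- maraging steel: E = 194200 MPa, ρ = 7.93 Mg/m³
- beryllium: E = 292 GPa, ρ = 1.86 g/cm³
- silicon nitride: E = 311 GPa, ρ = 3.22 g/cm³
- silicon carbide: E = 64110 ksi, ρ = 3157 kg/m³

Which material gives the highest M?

Convert each candidate to consistent units, then evaluate M:
  nylon: E = 2.801 GPa, ρ = 1106 kg/m³
  maraging steel: E = 194.2 GPa, ρ = 7930 kg/m³
  beryllium: E = 292.0 GPa, ρ = 1860 kg/m³
  silicon nitride: E = 311.0 GPa, ρ = 3220 kg/m³
  silicon carbide: E = 442.0 GPa, ρ = 3157 kg/m³
  beryllium: M = 3.57×10⁻³
  silicon carbide: M = 2.41×10⁻³
  silicon nitride: M = 2.10×10⁻³
  nylon: M = 1.27×10⁻³
  maraging steel: M = 0.730×10⁻³
Highest index: beryllium.

beryllium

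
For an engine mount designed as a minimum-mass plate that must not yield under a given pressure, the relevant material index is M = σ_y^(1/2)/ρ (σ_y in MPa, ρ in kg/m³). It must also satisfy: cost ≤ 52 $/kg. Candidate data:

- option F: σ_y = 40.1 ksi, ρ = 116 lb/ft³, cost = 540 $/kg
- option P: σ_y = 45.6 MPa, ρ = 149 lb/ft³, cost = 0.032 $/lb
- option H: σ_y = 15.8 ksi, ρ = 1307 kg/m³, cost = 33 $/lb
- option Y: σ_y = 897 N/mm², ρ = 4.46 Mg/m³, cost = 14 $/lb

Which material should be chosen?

option Y

Screen on constraints: cost ≤ 52 $/kg. Survivors: option P, option Y.
Putting every candidate on a common basis:
  option P: σ_y = 45.60 MPa, ρ = 2387 kg/m³
  option Y: σ_y = 897.0 MPa, ρ = 4460 kg/m³
  option Y: M = 6.72×10⁻³
  option P: M = 2.83×10⁻³
Option Y has the largest M.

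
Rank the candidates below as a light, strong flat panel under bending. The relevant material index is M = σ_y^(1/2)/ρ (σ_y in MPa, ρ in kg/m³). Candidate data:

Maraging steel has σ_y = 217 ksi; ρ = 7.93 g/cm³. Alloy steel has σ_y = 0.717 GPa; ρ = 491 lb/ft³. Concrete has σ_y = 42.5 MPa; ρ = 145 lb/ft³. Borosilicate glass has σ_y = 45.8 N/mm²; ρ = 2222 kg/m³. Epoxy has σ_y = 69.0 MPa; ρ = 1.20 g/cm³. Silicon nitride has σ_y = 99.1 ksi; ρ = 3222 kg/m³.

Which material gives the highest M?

In SI units:
  maraging steel: σ_y = 1496 MPa, ρ = 7930 kg/m³
  alloy steel: σ_y = 717.0 MPa, ρ = 7865 kg/m³
  concrete: σ_y = 42.50 MPa, ρ = 2323 kg/m³
  borosilicate glass: σ_y = 45.80 MPa, ρ = 2222 kg/m³
  epoxy: σ_y = 69.00 MPa, ρ = 1200 kg/m³
  silicon nitride: σ_y = 683.3 MPa, ρ = 3222 kg/m³
  silicon nitride: M = 8.11×10⁻³
  epoxy: M = 6.92×10⁻³
  maraging steel: M = 4.88×10⁻³
  alloy steel: M = 3.40×10⁻³
  borosilicate glass: M = 3.05×10⁻³
  concrete: M = 2.81×10⁻³
Highest index: silicon nitride.

silicon nitride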